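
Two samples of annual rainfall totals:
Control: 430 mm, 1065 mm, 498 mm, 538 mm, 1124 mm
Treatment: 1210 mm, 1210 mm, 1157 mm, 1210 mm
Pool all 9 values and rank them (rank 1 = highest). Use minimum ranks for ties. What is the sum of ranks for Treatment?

Sorted (descending): 1210, 1210, 1210, 1157, 1124, 1065, 538, 498, 430
The 3 values of 1210 occupy positions 1–3 → each gets rank 1.
Treatment values → pooled ranks: 1210→1, 1210→1, 1157→4, 1210→1
Rank sum = 1 + 1 + 4 + 1 = 7

7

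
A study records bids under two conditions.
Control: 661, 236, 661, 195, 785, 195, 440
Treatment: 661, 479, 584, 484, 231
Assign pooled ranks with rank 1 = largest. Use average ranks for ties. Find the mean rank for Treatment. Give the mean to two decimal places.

Sorted (descending): 785, 661, 661, 661, 584, 484, 479, 440, 236, 231, 195, 195
The 3 values of 661 occupy positions 2–4 → average rank 3.
The 2 values of 195 occupy positions 11–12 → average rank (11+12)/2 = 11.5.
Treatment values → pooled ranks: 661→3, 479→7, 584→5, 484→6, 231→10
Mean rank = (3 + 7 + 5 + 6 + 10) / 5 = 6.20

6.20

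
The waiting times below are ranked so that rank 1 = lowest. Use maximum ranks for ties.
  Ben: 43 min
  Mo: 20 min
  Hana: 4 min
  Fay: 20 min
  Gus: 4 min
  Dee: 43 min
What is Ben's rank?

Sorted (ascending): 4, 4, 20, 20, 43, 43
The 2 values of 4 occupy positions 1–2 → each gets rank 2.
The 2 values of 20 occupy positions 3–4 → each gets rank 4.
The 2 values of 43 occupy positions 5–6 → each gets rank 6.
Ben has value 43 min → rank 6.

6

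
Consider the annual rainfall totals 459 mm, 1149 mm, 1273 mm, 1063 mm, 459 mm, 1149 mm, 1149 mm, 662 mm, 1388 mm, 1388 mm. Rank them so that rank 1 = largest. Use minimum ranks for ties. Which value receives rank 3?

Sorted (descending): 1388, 1388, 1273, 1149, 1149, 1149, 1063, 662, 459, 459
The 2 values of 1388 occupy positions 1–2 → each gets rank 1.
The 3 values of 1149 occupy positions 4–6 → each gets rank 4.
The 2 values of 459 occupy positions 9–10 → each gets rank 9.
Rank 3 → value 1273.

1273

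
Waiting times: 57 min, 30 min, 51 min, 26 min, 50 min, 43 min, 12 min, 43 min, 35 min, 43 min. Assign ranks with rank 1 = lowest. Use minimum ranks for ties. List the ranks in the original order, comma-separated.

Sorted (ascending): 12, 26, 30, 35, 43, 43, 43, 50, 51, 57
The 3 values of 43 occupy positions 5–7 → each gets rank 5.

10, 3, 9, 2, 8, 5, 1, 5, 4, 5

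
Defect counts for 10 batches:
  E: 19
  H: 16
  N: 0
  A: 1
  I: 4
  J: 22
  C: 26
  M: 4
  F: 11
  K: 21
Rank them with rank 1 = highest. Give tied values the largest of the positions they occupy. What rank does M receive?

8

Sorted (descending): 26, 22, 21, 19, 16, 11, 4, 4, 1, 0
The 2 values of 4 occupy positions 7–8 → each gets rank 8.
M has value 4 → rank 8.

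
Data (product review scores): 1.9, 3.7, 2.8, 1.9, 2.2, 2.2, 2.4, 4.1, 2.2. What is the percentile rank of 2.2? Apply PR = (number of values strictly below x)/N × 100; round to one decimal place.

N = 9.
Strictly below 2.2: 2. Equal to 2.2: 3.
PR = 2/9 × 100 = 22.2

22.2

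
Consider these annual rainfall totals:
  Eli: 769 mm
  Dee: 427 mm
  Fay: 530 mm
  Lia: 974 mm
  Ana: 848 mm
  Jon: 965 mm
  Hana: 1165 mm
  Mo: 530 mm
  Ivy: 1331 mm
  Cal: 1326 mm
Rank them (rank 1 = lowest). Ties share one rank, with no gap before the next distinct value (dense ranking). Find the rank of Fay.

2

Sorted (ascending): 427, 530, 530, 769, 848, 965, 974, 1165, 1326, 1331
The 2 values of 530 share dense rank 2.
Remaining distinct values take the next consecutive integers.
Fay has value 530 mm → rank 2.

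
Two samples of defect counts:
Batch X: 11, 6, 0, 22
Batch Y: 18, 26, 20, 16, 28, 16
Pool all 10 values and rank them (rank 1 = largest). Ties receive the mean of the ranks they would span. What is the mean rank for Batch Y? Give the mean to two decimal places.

4.17

Sorted (descending): 28, 26, 22, 20, 18, 16, 16, 11, 6, 0
The 2 values of 16 occupy positions 6–7 → average rank (6+7)/2 = 6.5.
Batch Y values → pooled ranks: 18→5, 26→2, 20→4, 16→6.5, 28→1, 16→6.5
Mean rank = (5 + 2 + 4 + 6.5 + 1 + 6.5) / 6 = 4.17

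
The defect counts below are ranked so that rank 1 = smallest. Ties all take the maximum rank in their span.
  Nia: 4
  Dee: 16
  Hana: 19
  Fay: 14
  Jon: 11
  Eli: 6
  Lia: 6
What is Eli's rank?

3

Sorted (ascending): 4, 6, 6, 11, 14, 16, 19
The 2 values of 6 occupy positions 2–3 → each gets rank 3.
Eli has value 6 → rank 3.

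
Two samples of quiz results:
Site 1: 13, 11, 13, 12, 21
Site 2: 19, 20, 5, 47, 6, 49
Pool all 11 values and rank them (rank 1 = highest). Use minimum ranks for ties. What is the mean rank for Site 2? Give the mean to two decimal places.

5.50

Sorted (descending): 49, 47, 21, 20, 19, 13, 13, 12, 11, 6, 5
The 2 values of 13 occupy positions 6–7 → each gets rank 6.
Site 2 values → pooled ranks: 19→5, 20→4, 5→11, 47→2, 6→10, 49→1
Mean rank = (5 + 4 + 11 + 2 + 10 + 1) / 6 = 5.50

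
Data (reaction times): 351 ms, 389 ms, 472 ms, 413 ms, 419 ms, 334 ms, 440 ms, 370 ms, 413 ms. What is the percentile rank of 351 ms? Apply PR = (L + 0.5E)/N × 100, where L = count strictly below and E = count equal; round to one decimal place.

16.7

N = 9.
Strictly below 351: 1. Equal to 351: 1.
PR = (1 + 0.5·1)/9 × 100 = 16.7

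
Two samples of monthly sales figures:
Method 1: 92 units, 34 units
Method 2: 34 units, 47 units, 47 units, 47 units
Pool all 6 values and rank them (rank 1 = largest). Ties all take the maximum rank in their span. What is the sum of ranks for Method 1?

Sorted (descending): 92, 47, 47, 47, 34, 34
The 3 values of 47 occupy positions 2–4 → each gets rank 4.
The 2 values of 34 occupy positions 5–6 → each gets rank 6.
Method 1 values → pooled ranks: 92→1, 34→6
Rank sum = 1 + 6 = 7

7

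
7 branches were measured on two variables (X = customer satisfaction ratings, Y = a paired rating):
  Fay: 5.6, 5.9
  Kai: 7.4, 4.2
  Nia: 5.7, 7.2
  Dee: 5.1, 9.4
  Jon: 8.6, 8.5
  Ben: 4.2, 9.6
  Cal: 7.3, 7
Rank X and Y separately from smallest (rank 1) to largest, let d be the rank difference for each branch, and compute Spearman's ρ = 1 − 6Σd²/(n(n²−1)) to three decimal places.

-0.536

Ranks of variable 1: 3, 6, 4, 2, 7, 1, 5
Ranks of variable 2: 2, 1, 4, 6, 5, 7, 3
d = r₁ − r₂: 1, 5, 0, -4, 2, -6, 2
d²: 1, 25, 0, 16, 4, 36, 4; Σd² = 86
ρ = 1 − 6·86/(7·48) = 1 − 516/336 = -0.536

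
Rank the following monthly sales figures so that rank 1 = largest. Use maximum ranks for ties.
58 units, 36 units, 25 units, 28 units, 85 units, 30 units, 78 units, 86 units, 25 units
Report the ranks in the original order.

Sorted (descending): 86, 85, 78, 58, 36, 30, 28, 25, 25
The 2 values of 25 occupy positions 8–9 → each gets rank 9.

4, 5, 9, 7, 2, 6, 3, 1, 9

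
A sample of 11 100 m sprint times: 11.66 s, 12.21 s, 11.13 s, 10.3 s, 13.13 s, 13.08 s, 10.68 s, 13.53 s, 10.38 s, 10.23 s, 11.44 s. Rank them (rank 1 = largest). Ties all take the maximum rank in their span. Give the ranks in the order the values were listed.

Sorted (descending): 13.53, 13.13, 13.08, 12.21, 11.66, 11.44, 11.13, 10.68, 10.38, 10.3, 10.23
No ties — each value takes its position as its rank.

5, 4, 7, 10, 2, 3, 8, 1, 9, 11, 6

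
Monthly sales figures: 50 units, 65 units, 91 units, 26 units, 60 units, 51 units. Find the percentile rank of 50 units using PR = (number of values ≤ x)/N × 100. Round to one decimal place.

33.3

N = 6.
Strictly below 50: 1. Equal to 50: 1.
PR = 2/6 × 100 = 33.3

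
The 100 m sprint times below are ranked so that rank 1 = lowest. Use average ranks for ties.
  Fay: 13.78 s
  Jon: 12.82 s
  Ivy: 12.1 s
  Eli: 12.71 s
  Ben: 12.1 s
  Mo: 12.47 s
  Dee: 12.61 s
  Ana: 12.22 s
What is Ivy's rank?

1.5

Sorted (ascending): 12.1, 12.1, 12.22, 12.47, 12.61, 12.71, 12.82, 13.78
The 2 values of 12.1 occupy positions 1–2 → average rank (1+2)/2 = 1.5.
Ivy has value 12.1 s → rank 1.5.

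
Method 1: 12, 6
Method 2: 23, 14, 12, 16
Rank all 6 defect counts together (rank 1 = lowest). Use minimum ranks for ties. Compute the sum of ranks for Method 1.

3

Sorted (ascending): 6, 12, 12, 14, 16, 23
The 2 values of 12 occupy positions 2–3 → each gets rank 2.
Method 1 values → pooled ranks: 12→2, 6→1
Rank sum = 2 + 1 = 3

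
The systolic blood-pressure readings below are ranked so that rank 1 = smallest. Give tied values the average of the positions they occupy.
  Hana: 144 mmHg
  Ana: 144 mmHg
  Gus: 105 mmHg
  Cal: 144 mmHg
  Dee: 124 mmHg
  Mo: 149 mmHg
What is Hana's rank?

Sorted (ascending): 105, 124, 144, 144, 144, 149
The 3 values of 144 occupy positions 3–5 → average rank 4.
Hana has value 144 mmHg → rank 4.

4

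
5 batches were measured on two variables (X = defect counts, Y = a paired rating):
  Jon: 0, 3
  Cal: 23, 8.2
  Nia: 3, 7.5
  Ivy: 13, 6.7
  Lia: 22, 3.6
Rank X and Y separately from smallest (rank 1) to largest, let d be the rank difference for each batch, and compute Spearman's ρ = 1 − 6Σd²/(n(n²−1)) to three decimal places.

Ranks of variable 1: 1, 5, 2, 3, 4
Ranks of variable 2: 1, 5, 4, 3, 2
d = r₁ − r₂: 0, 0, -2, 0, 2
d²: 0, 0, 4, 0, 4; Σd² = 8
ρ = 1 − 6·8/(5·24) = 1 − 48/120 = 0.600

0.600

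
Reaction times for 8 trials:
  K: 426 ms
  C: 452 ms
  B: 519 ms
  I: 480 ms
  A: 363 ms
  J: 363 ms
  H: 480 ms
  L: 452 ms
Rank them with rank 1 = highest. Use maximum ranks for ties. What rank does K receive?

Sorted (descending): 519, 480, 480, 452, 452, 426, 363, 363
The 2 values of 480 occupy positions 2–3 → each gets rank 3.
The 2 values of 452 occupy positions 4–5 → each gets rank 5.
The 2 values of 363 occupy positions 7–8 → each gets rank 8.
K has value 426 ms → rank 6.

6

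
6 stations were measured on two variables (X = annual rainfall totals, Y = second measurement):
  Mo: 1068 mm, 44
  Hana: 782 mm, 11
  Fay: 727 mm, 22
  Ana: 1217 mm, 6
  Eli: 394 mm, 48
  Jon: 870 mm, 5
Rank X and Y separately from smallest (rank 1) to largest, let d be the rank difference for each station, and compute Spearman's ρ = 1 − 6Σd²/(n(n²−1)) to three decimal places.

Ranks of variable 1: 5, 3, 2, 6, 1, 4
Ranks of variable 2: 5, 3, 4, 2, 6, 1
d = r₁ − r₂: 0, 0, -2, 4, -5, 3
d²: 0, 0, 4, 16, 25, 9; Σd² = 54
ρ = 1 − 6·54/(6·35) = 1 − 324/210 = -0.543

-0.543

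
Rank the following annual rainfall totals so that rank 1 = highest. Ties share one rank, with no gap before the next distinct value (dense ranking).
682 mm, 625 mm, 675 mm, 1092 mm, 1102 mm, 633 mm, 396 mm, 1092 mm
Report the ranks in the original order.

3, 6, 4, 2, 1, 5, 7, 2

Sorted (descending): 1102, 1092, 1092, 682, 675, 633, 625, 396
The 2 values of 1092 share dense rank 2.
Remaining distinct values take the next consecutive integers.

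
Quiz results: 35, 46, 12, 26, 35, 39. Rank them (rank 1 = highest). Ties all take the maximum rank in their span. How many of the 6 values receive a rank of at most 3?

2

Sorted (descending): 46, 39, 35, 35, 26, 12
The 2 values of 35 occupy positions 3–4 → each gets rank 4.
Ranks ≤ 3: {1, 2} → 2 values.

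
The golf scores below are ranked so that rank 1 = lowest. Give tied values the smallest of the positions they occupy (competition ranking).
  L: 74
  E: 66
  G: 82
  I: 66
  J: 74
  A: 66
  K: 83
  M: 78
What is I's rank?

1

Sorted (ascending): 66, 66, 66, 74, 74, 78, 82, 83
The 3 values of 66 occupy positions 1–3 → each gets rank 1.
The 2 values of 74 occupy positions 4–5 → each gets rank 4.
I has value 66 → rank 1.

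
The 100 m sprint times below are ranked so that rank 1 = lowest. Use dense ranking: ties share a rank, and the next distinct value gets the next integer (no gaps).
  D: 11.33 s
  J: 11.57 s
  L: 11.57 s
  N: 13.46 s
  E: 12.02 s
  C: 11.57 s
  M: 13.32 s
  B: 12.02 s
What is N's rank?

Sorted (ascending): 11.33, 11.57, 11.57, 11.57, 12.02, 12.02, 13.32, 13.46
The 3 values of 11.57 share dense rank 2.
The 2 values of 12.02 share dense rank 3.
Remaining distinct values take the next consecutive integers.
N has value 13.46 s → rank 5.

5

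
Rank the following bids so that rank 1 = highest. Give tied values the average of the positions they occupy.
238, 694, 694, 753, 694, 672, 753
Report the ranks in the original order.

7, 4, 4, 1.5, 4, 6, 1.5

Sorted (descending): 753, 753, 694, 694, 694, 672, 238
The 2 values of 753 occupy positions 1–2 → average rank (1+2)/2 = 1.5.
The 3 values of 694 occupy positions 3–5 → average rank 4.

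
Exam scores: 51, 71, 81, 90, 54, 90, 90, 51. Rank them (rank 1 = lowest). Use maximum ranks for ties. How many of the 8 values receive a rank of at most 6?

5

Sorted (ascending): 51, 51, 54, 71, 81, 90, 90, 90
The 2 values of 51 occupy positions 1–2 → each gets rank 2.
The 3 values of 90 occupy positions 6–8 → each gets rank 8.
Ranks ≤ 6: {2, 2, 3, 4, 5} → 5 values.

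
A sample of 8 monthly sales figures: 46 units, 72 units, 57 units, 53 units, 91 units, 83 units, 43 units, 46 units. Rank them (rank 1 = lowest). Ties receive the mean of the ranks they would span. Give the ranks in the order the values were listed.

2.5, 6, 5, 4, 8, 7, 1, 2.5

Sorted (ascending): 43, 46, 46, 53, 57, 72, 83, 91
The 2 values of 46 occupy positions 2–3 → average rank (2+3)/2 = 2.5.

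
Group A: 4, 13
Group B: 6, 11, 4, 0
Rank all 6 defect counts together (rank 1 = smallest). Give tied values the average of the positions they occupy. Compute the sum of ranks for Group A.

Sorted (ascending): 0, 4, 4, 6, 11, 13
The 2 values of 4 occupy positions 2–3 → average rank (2+3)/2 = 2.5.
Group A values → pooled ranks: 4→2.5, 13→6
Rank sum = 2.5 + 6 = 8.5

8.5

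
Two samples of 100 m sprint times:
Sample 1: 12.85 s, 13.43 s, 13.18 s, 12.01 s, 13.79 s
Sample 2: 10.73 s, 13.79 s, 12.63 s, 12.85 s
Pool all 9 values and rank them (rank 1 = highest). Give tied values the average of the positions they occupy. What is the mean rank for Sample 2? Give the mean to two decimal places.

Sorted (descending): 13.79, 13.79, 13.43, 13.18, 12.85, 12.85, 12.63, 12.01, 10.73
The 2 values of 13.79 occupy positions 1–2 → average rank (1+2)/2 = 1.5.
The 2 values of 12.85 occupy positions 5–6 → average rank (5+6)/2 = 5.5.
Sample 2 values → pooled ranks: 10.73→9, 13.79→1.5, 12.63→7, 12.85→5.5
Mean rank = (9 + 1.5 + 7 + 5.5) / 4 = 5.75

5.75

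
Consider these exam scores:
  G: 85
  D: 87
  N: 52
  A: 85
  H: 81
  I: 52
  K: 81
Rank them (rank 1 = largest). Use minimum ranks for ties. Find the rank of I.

Sorted (descending): 87, 85, 85, 81, 81, 52, 52
The 2 values of 85 occupy positions 2–3 → each gets rank 2.
The 2 values of 81 occupy positions 4–5 → each gets rank 4.
The 2 values of 52 occupy positions 6–7 → each gets rank 6.
I has value 52 → rank 6.

6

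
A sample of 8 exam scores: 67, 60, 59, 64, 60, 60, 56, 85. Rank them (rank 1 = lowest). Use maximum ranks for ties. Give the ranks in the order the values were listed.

Sorted (ascending): 56, 59, 60, 60, 60, 64, 67, 85
The 3 values of 60 occupy positions 3–5 → each gets rank 5.

7, 5, 2, 6, 5, 5, 1, 8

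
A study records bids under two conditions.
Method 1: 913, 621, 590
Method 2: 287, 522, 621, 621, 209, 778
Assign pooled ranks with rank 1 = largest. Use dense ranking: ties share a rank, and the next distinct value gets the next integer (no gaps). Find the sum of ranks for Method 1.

Sorted (descending): 913, 778, 621, 621, 621, 590, 522, 287, 209
The 3 values of 621 share dense rank 3.
Remaining distinct values take the next consecutive integers.
Method 1 values → pooled ranks: 913→1, 621→3, 590→4
Rank sum = 1 + 3 + 4 = 8

8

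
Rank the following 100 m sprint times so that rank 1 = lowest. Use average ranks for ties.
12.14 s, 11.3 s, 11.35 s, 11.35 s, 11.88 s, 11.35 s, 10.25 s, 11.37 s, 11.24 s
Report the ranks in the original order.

9, 3, 5, 5, 8, 5, 1, 7, 2

Sorted (ascending): 10.25, 11.24, 11.3, 11.35, 11.35, 11.35, 11.37, 11.88, 12.14
The 3 values of 11.35 occupy positions 4–6 → average rank 5.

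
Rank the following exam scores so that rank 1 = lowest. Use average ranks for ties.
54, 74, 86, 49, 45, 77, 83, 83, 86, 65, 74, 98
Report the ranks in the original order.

Sorted (ascending): 45, 49, 54, 65, 74, 74, 77, 83, 83, 86, 86, 98
The 2 values of 74 occupy positions 5–6 → average rank (5+6)/2 = 5.5.
The 2 values of 83 occupy positions 8–9 → average rank (8+9)/2 = 8.5.
The 2 values of 86 occupy positions 10–11 → average rank (10+11)/2 = 10.5.

3, 5.5, 10.5, 2, 1, 7, 8.5, 8.5, 10.5, 4, 5.5, 12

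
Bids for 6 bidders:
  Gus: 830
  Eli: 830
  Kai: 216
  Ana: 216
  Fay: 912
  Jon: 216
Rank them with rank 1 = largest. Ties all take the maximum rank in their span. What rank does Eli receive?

Sorted (descending): 912, 830, 830, 216, 216, 216
The 2 values of 830 occupy positions 2–3 → each gets rank 3.
The 3 values of 216 occupy positions 4–6 → each gets rank 6.
Eli has value 830 → rank 3.

3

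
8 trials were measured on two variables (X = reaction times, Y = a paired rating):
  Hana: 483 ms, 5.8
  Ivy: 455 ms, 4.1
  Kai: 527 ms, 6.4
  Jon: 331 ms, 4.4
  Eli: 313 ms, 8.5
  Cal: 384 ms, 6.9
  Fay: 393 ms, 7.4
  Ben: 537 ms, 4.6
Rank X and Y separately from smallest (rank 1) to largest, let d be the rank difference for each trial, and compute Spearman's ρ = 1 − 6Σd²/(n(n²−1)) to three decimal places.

-0.381

Ranks of variable 1: 6, 5, 7, 2, 1, 3, 4, 8
Ranks of variable 2: 4, 1, 5, 2, 8, 6, 7, 3
d = r₁ − r₂: 2, 4, 2, 0, -7, -3, -3, 5
d²: 4, 16, 4, 0, 49, 9, 9, 25; Σd² = 116
ρ = 1 − 6·116/(8·63) = 1 − 696/504 = -0.381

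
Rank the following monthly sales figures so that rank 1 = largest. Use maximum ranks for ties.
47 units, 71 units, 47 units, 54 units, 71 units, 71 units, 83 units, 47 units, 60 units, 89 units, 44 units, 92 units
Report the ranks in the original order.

Sorted (descending): 92, 89, 83, 71, 71, 71, 60, 54, 47, 47, 47, 44
The 3 values of 71 occupy positions 4–6 → each gets rank 6.
The 3 values of 47 occupy positions 9–11 → each gets rank 11.

11, 6, 11, 8, 6, 6, 3, 11, 7, 2, 12, 1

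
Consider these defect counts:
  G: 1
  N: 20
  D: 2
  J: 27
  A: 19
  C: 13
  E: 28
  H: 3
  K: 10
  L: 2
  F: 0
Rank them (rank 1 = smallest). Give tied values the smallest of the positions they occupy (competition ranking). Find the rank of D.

Sorted (ascending): 0, 1, 2, 2, 3, 10, 13, 19, 20, 27, 28
The 2 values of 2 occupy positions 3–4 → each gets rank 3.
D has value 2 → rank 3.

3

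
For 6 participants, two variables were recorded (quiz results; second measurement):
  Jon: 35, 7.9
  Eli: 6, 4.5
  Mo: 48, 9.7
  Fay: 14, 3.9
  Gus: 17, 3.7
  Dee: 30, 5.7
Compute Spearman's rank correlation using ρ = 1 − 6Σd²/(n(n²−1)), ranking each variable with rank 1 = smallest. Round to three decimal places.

Ranks of variable 1: 5, 1, 6, 2, 3, 4
Ranks of variable 2: 5, 3, 6, 2, 1, 4
d = r₁ − r₂: 0, -2, 0, 0, 2, 0
d²: 0, 4, 0, 0, 4, 0; Σd² = 8
ρ = 1 − 6·8/(6·35) = 1 − 48/210 = 0.771

0.771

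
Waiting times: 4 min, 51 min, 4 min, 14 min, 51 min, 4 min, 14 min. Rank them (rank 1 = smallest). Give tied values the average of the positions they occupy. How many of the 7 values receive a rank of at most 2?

Sorted (ascending): 4, 4, 4, 14, 14, 51, 51
The 3 values of 4 occupy positions 1–3 → average rank 2.
The 2 values of 14 occupy positions 4–5 → average rank (4+5)/2 = 4.5.
The 2 values of 51 occupy positions 6–7 → average rank (6+7)/2 = 6.5.
Ranks ≤ 2: {2, 2, 2} → 3 values.

3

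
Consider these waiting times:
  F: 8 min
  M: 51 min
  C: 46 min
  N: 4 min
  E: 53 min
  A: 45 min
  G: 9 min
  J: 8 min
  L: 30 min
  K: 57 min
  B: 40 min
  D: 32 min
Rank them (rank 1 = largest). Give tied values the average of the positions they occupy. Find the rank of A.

5

Sorted (descending): 57, 53, 51, 46, 45, 40, 32, 30, 9, 8, 8, 4
The 2 values of 8 occupy positions 10–11 → average rank (10+11)/2 = 10.5.
A has value 45 min → rank 5.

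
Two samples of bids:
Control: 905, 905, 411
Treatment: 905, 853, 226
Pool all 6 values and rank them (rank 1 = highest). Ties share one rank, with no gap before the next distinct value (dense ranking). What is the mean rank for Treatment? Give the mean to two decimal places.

Sorted (descending): 905, 905, 905, 853, 411, 226
The 3 values of 905 share dense rank 1.
Remaining distinct values take the next consecutive integers.
Treatment values → pooled ranks: 905→1, 853→2, 226→4
Mean rank = (1 + 2 + 4) / 3 = 2.33

2.33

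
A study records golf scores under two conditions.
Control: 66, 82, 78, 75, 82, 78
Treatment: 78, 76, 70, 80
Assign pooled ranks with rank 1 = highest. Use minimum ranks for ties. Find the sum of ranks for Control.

28

Sorted (descending): 82, 82, 80, 78, 78, 78, 76, 75, 70, 66
The 2 values of 82 occupy positions 1–2 → each gets rank 1.
The 3 values of 78 occupy positions 4–6 → each gets rank 4.
Control values → pooled ranks: 66→10, 82→1, 78→4, 75→8, 82→1, 78→4
Rank sum = 10 + 1 + 4 + 8 + 1 + 4 = 28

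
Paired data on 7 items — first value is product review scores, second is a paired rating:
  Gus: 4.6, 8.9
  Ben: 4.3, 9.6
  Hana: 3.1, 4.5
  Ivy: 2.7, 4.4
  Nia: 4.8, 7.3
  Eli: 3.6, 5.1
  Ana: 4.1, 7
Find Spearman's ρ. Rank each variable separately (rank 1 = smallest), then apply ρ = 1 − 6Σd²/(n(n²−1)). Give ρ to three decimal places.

0.857

Ranks of variable 1: 6, 5, 2, 1, 7, 3, 4
Ranks of variable 2: 6, 7, 2, 1, 5, 3, 4
d = r₁ − r₂: 0, -2, 0, 0, 2, 0, 0
d²: 0, 4, 0, 0, 4, 0, 0; Σd² = 8
ρ = 1 − 6·8/(7·48) = 1 − 48/336 = 0.857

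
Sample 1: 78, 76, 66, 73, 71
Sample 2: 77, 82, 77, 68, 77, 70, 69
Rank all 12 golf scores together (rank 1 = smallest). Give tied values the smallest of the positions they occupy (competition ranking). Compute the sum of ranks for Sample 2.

45

Sorted (ascending): 66, 68, 69, 70, 71, 73, 76, 77, 77, 77, 78, 82
The 3 values of 77 occupy positions 8–10 → each gets rank 8.
Sample 2 values → pooled ranks: 77→8, 82→12, 77→8, 68→2, 77→8, 70→4, 69→3
Rank sum = 8 + 12 + 8 + 2 + 8 + 4 + 3 = 45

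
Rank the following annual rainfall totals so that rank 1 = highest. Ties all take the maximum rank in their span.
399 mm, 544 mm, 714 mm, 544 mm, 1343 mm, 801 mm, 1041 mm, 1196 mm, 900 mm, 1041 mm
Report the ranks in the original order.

Sorted (descending): 1343, 1196, 1041, 1041, 900, 801, 714, 544, 544, 399
The 2 values of 1041 occupy positions 3–4 → each gets rank 4.
The 2 values of 544 occupy positions 8–9 → each gets rank 9.

10, 9, 7, 9, 1, 6, 4, 2, 5, 4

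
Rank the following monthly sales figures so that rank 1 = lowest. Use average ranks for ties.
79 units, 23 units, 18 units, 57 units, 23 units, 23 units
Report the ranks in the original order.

Sorted (ascending): 18, 23, 23, 23, 57, 79
The 3 values of 23 occupy positions 2–4 → average rank 3.

6, 3, 1, 5, 3, 3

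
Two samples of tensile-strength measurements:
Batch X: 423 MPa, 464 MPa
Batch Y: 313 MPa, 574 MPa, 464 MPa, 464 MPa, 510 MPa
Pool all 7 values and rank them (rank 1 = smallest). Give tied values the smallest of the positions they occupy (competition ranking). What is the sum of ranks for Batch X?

5

Sorted (ascending): 313, 423, 464, 464, 464, 510, 574
The 3 values of 464 occupy positions 3–5 → each gets rank 3.
Batch X values → pooled ranks: 423→2, 464→3
Rank sum = 2 + 3 = 5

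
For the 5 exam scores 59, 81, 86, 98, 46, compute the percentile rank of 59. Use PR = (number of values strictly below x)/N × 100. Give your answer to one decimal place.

20.0

N = 5.
Strictly below 59: 1. Equal to 59: 1.
PR = 1/5 × 100 = 20.0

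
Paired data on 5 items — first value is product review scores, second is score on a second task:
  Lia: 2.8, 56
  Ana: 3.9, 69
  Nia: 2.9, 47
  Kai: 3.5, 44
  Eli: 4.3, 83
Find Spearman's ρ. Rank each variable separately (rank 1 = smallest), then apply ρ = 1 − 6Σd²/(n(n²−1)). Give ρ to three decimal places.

0.600

Ranks of variable 1: 1, 4, 2, 3, 5
Ranks of variable 2: 3, 4, 2, 1, 5
d = r₁ − r₂: -2, 0, 0, 2, 0
d²: 4, 0, 0, 4, 0; Σd² = 8
ρ = 1 − 6·8/(5·24) = 1 − 48/120 = 0.600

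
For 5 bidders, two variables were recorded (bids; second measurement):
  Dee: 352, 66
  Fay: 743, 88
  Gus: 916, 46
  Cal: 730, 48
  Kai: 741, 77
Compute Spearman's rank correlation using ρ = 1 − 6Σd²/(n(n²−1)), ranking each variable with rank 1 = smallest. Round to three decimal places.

-0.100

Ranks of variable 1: 1, 4, 5, 2, 3
Ranks of variable 2: 3, 5, 1, 2, 4
d = r₁ − r₂: -2, -1, 4, 0, -1
d²: 4, 1, 16, 0, 1; Σd² = 22
ρ = 1 − 6·22/(5·24) = 1 − 132/120 = -0.100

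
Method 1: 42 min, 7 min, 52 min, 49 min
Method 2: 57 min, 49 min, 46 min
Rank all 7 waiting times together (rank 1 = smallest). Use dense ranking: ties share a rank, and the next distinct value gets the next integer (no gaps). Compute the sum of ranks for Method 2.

13

Sorted (ascending): 7, 42, 46, 49, 49, 52, 57
The 2 values of 49 share dense rank 4.
Remaining distinct values take the next consecutive integers.
Method 2 values → pooled ranks: 57→6, 49→4, 46→3
Rank sum = 6 + 4 + 3 = 13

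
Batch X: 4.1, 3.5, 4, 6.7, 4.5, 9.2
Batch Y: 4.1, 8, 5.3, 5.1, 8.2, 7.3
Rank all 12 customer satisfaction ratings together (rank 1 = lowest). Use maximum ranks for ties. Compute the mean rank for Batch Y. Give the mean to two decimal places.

Sorted (ascending): 3.5, 4, 4.1, 4.1, 4.5, 5.1, 5.3, 6.7, 7.3, 8, 8.2, 9.2
The 2 values of 4.1 occupy positions 3–4 → each gets rank 4.
Batch Y values → pooled ranks: 4.1→4, 8→10, 5.3→7, 5.1→6, 8.2→11, 7.3→9
Mean rank = (4 + 10 + 7 + 6 + 11 + 9) / 6 = 7.83

7.83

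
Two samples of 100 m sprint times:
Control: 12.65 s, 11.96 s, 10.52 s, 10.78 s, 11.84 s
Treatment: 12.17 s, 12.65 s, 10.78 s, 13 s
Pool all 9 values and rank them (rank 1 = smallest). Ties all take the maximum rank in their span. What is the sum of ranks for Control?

Sorted (ascending): 10.52, 10.78, 10.78, 11.84, 11.96, 12.17, 12.65, 12.65, 13
The 2 values of 10.78 occupy positions 2–3 → each gets rank 3.
The 2 values of 12.65 occupy positions 7–8 → each gets rank 8.
Control values → pooled ranks: 12.65→8, 11.96→5, 10.52→1, 10.78→3, 11.84→4
Rank sum = 8 + 5 + 1 + 3 + 4 = 21

21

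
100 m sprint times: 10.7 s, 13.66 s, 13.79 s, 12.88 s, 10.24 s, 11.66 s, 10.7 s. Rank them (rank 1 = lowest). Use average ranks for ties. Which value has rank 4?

Sorted (ascending): 10.24, 10.7, 10.7, 11.66, 12.88, 13.66, 13.79
The 2 values of 10.7 occupy positions 2–3 → average rank (2+3)/2 = 2.5.
Rank 4 → value 11.66.

11.66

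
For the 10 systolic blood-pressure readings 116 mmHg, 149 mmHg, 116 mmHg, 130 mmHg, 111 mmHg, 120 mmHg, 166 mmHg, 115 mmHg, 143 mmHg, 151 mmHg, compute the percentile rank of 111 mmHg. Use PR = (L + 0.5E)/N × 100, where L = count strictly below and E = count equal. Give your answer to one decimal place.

5.0

N = 10.
Strictly below 111: 0. Equal to 111: 1.
PR = (0 + 0.5·1)/10 × 100 = 5.0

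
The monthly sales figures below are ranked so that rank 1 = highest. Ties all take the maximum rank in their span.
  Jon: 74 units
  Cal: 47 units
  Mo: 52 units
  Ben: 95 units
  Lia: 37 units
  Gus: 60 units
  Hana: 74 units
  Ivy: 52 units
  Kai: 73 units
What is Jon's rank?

Sorted (descending): 95, 74, 74, 73, 60, 52, 52, 47, 37
The 2 values of 74 occupy positions 2–3 → each gets rank 3.
The 2 values of 52 occupy positions 6–7 → each gets rank 7.
Jon has value 74 units → rank 3.

3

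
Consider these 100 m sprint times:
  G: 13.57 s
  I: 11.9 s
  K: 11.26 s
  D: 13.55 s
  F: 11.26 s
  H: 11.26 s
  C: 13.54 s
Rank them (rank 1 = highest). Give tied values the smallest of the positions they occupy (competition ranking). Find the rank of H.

Sorted (descending): 13.57, 13.55, 13.54, 11.9, 11.26, 11.26, 11.26
The 3 values of 11.26 occupy positions 5–7 → each gets rank 5.
H has value 11.26 s → rank 5.

5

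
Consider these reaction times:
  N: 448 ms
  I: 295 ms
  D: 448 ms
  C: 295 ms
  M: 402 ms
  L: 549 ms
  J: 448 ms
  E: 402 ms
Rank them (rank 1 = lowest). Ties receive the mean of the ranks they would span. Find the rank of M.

3.5

Sorted (ascending): 295, 295, 402, 402, 448, 448, 448, 549
The 2 values of 295 occupy positions 1–2 → average rank (1+2)/2 = 1.5.
The 2 values of 402 occupy positions 3–4 → average rank (3+4)/2 = 3.5.
The 3 values of 448 occupy positions 5–7 → average rank 6.
M has value 402 ms → rank 3.5.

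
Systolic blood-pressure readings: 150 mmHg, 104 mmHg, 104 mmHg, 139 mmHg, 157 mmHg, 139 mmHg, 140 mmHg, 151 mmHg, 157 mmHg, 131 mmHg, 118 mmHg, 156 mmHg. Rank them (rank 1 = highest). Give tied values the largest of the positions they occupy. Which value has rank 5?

150

Sorted (descending): 157, 157, 156, 151, 150, 140, 139, 139, 131, 118, 104, 104
The 2 values of 157 occupy positions 1–2 → each gets rank 2.
The 2 values of 139 occupy positions 7–8 → each gets rank 8.
The 2 values of 104 occupy positions 11–12 → each gets rank 12.
Rank 5 → value 150.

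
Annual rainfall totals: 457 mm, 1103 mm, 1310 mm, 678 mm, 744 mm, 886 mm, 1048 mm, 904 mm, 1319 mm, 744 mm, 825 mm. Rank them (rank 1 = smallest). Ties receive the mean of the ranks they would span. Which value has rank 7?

904

Sorted (ascending): 457, 678, 744, 744, 825, 886, 904, 1048, 1103, 1310, 1319
The 2 values of 744 occupy positions 3–4 → average rank (3+4)/2 = 3.5.
Rank 7 → value 904.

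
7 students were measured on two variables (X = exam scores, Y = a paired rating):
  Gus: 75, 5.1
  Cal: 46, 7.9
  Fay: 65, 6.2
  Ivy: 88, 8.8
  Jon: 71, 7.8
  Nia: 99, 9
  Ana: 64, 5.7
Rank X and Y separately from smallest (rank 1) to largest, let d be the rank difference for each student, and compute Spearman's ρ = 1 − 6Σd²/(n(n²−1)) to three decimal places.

Ranks of variable 1: 5, 1, 3, 6, 4, 7, 2
Ranks of variable 2: 1, 5, 3, 6, 4, 7, 2
d = r₁ − r₂: 4, -4, 0, 0, 0, 0, 0
d²: 16, 16, 0, 0, 0, 0, 0; Σd² = 32
ρ = 1 − 6·32/(7·48) = 1 − 192/336 = 0.429

0.429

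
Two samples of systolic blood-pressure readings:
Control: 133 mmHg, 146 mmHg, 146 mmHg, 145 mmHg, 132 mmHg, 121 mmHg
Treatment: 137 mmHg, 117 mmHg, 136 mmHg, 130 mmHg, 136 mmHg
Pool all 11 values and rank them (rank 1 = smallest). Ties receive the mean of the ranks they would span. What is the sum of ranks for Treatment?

25

Sorted (ascending): 117, 121, 130, 132, 133, 136, 136, 137, 145, 146, 146
The 2 values of 136 occupy positions 6–7 → average rank (6+7)/2 = 6.5.
The 2 values of 146 occupy positions 10–11 → average rank (10+11)/2 = 10.5.
Treatment values → pooled ranks: 137→8, 117→1, 136→6.5, 130→3, 136→6.5
Rank sum = 8 + 1 + 6.5 + 3 + 6.5 = 25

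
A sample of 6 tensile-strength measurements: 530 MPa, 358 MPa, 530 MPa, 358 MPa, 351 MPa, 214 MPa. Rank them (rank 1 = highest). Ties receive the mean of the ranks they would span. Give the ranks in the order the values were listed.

1.5, 3.5, 1.5, 3.5, 5, 6

Sorted (descending): 530, 530, 358, 358, 351, 214
The 2 values of 530 occupy positions 1–2 → average rank (1+2)/2 = 1.5.
The 2 values of 358 occupy positions 3–4 → average rank (3+4)/2 = 3.5.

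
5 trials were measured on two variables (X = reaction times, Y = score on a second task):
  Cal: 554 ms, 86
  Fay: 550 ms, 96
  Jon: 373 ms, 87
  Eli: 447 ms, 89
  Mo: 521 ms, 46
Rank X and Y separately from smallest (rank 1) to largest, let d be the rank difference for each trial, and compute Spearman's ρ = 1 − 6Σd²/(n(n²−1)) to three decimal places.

-0.100

Ranks of variable 1: 5, 4, 1, 2, 3
Ranks of variable 2: 2, 5, 3, 4, 1
d = r₁ − r₂: 3, -1, -2, -2, 2
d²: 9, 1, 4, 4, 4; Σd² = 22
ρ = 1 − 6·22/(5·24) = 1 − 132/120 = -0.100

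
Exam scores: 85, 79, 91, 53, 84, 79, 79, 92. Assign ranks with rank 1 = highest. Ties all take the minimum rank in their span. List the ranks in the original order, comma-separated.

Sorted (descending): 92, 91, 85, 84, 79, 79, 79, 53
The 3 values of 79 occupy positions 5–7 → each gets rank 5.

3, 5, 2, 8, 4, 5, 5, 1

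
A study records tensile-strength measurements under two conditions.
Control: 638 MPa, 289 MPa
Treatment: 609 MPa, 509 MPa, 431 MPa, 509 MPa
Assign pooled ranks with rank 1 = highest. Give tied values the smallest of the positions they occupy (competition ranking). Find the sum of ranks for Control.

7

Sorted (descending): 638, 609, 509, 509, 431, 289
The 2 values of 509 occupy positions 3–4 → each gets rank 3.
Control values → pooled ranks: 638→1, 289→6
Rank sum = 1 + 6 = 7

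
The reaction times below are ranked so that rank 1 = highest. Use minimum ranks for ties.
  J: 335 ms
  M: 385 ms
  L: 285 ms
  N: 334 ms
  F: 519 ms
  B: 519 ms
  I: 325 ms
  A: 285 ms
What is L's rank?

7

Sorted (descending): 519, 519, 385, 335, 334, 325, 285, 285
The 2 values of 519 occupy positions 1–2 → each gets rank 1.
The 2 values of 285 occupy positions 7–8 → each gets rank 7.
L has value 285 ms → rank 7.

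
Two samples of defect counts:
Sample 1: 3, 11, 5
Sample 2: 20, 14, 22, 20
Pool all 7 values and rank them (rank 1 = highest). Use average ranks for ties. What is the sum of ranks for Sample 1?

18

Sorted (descending): 22, 20, 20, 14, 11, 5, 3
The 2 values of 20 occupy positions 2–3 → average rank (2+3)/2 = 2.5.
Sample 1 values → pooled ranks: 3→7, 11→5, 5→6
Rank sum = 7 + 5 + 6 = 18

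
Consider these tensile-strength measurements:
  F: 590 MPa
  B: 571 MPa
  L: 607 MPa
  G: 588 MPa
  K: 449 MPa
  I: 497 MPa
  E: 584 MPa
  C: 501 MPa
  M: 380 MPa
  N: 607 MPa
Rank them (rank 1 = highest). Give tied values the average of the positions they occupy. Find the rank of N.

1.5

Sorted (descending): 607, 607, 590, 588, 584, 571, 501, 497, 449, 380
The 2 values of 607 occupy positions 1–2 → average rank (1+2)/2 = 1.5.
N has value 607 MPa → rank 1.5.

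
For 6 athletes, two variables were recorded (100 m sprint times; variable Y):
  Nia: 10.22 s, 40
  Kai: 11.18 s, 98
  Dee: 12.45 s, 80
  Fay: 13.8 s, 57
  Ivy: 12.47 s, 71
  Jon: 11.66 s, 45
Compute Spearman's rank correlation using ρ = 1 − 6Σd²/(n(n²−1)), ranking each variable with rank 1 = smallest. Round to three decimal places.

0.200

Ranks of variable 1: 1, 2, 4, 6, 5, 3
Ranks of variable 2: 1, 6, 5, 3, 4, 2
d = r₁ − r₂: 0, -4, -1, 3, 1, 1
d²: 0, 16, 1, 9, 1, 1; Σd² = 28
ρ = 1 − 6·28/(6·35) = 1 − 168/210 = 0.200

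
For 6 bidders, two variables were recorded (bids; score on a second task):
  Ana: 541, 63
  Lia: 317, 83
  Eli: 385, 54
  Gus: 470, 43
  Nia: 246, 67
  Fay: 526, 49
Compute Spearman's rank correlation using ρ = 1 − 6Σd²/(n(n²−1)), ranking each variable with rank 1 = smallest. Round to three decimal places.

Ranks of variable 1: 6, 2, 3, 4, 1, 5
Ranks of variable 2: 4, 6, 3, 1, 5, 2
d = r₁ − r₂: 2, -4, 0, 3, -4, 3
d²: 4, 16, 0, 9, 16, 9; Σd² = 54
ρ = 1 − 6·54/(6·35) = 1 − 324/210 = -0.543

-0.543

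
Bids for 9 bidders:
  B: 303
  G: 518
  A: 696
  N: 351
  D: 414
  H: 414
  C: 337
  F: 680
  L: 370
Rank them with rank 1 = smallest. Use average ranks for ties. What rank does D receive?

5.5

Sorted (ascending): 303, 337, 351, 370, 414, 414, 518, 680, 696
The 2 values of 414 occupy positions 5–6 → average rank (5+6)/2 = 5.5.
D has value 414 → rank 5.5.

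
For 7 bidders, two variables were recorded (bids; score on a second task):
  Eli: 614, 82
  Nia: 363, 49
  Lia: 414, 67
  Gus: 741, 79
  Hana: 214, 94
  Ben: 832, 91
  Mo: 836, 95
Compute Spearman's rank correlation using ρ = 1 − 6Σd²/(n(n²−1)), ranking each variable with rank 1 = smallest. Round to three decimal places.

Ranks of variable 1: 4, 2, 3, 5, 1, 6, 7
Ranks of variable 2: 4, 1, 2, 3, 6, 5, 7
d = r₁ − r₂: 0, 1, 1, 2, -5, 1, 0
d²: 0, 1, 1, 4, 25, 1, 0; Σd² = 32
ρ = 1 − 6·32/(7·48) = 1 − 192/336 = 0.429

0.429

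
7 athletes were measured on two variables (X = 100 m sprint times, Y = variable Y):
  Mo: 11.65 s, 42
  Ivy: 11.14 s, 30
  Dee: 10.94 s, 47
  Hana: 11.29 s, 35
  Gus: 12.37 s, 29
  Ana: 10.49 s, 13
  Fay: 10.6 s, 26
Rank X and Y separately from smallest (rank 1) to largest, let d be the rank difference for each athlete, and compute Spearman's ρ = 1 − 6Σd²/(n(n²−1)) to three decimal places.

Ranks of variable 1: 6, 4, 3, 5, 7, 1, 2
Ranks of variable 2: 6, 4, 7, 5, 3, 1, 2
d = r₁ − r₂: 0, 0, -4, 0, 4, 0, 0
d²: 0, 0, 16, 0, 16, 0, 0; Σd² = 32
ρ = 1 − 6·32/(7·48) = 1 − 192/336 = 0.429

0.429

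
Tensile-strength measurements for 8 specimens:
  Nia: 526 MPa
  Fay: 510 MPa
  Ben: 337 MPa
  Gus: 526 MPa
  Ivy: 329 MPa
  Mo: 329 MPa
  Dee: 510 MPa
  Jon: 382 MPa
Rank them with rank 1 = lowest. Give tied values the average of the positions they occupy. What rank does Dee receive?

Sorted (ascending): 329, 329, 337, 382, 510, 510, 526, 526
The 2 values of 329 occupy positions 1–2 → average rank (1+2)/2 = 1.5.
The 2 values of 510 occupy positions 5–6 → average rank (5+6)/2 = 5.5.
The 2 values of 526 occupy positions 7–8 → average rank (7+8)/2 = 7.5.
Dee has value 510 MPa → rank 5.5.

5.5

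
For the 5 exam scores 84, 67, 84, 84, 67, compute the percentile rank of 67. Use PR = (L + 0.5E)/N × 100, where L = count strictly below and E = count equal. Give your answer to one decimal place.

N = 5.
Strictly below 67: 0. Equal to 67: 2.
PR = (0 + 0.5·2)/5 × 100 = 20.0

20.0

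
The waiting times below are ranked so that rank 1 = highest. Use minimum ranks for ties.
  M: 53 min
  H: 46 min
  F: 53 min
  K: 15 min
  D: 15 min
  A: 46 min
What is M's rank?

1

Sorted (descending): 53, 53, 46, 46, 15, 15
The 2 values of 53 occupy positions 1–2 → each gets rank 1.
The 2 values of 46 occupy positions 3–4 → each gets rank 3.
The 2 values of 15 occupy positions 5–6 → each gets rank 5.
M has value 53 min → rank 1.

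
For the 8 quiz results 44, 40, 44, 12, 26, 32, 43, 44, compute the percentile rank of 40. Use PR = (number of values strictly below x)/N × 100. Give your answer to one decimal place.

37.5

N = 8.
Strictly below 40: 3. Equal to 40: 1.
PR = 3/8 × 100 = 37.5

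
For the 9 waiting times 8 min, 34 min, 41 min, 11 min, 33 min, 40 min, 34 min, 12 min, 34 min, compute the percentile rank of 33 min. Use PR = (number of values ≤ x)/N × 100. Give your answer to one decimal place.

44.4

N = 9.
Strictly below 33: 3. Equal to 33: 1.
PR = 4/9 × 100 = 44.4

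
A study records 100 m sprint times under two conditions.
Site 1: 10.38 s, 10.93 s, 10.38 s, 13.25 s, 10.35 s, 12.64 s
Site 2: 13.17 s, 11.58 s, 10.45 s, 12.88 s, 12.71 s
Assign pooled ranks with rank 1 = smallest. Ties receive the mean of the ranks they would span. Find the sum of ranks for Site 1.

Sorted (ascending): 10.35, 10.38, 10.38, 10.45, 10.93, 11.58, 12.64, 12.71, 12.88, 13.17, 13.25
The 2 values of 10.38 occupy positions 2–3 → average rank (2+3)/2 = 2.5.
Site 1 values → pooled ranks: 10.38→2.5, 10.93→5, 10.38→2.5, 13.25→11, 10.35→1, 12.64→7
Rank sum = 2.5 + 5 + 2.5 + 11 + 1 + 7 = 29

29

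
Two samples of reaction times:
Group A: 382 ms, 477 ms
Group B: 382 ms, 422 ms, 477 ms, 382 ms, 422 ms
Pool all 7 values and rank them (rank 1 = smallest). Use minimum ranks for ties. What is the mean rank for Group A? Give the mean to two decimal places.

3.50

Sorted (ascending): 382, 382, 382, 422, 422, 477, 477
The 3 values of 382 occupy positions 1–3 → each gets rank 1.
The 2 values of 422 occupy positions 4–5 → each gets rank 4.
The 2 values of 477 occupy positions 6–7 → each gets rank 6.
Group A values → pooled ranks: 382→1, 477→6
Mean rank = (1 + 6) / 2 = 3.50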